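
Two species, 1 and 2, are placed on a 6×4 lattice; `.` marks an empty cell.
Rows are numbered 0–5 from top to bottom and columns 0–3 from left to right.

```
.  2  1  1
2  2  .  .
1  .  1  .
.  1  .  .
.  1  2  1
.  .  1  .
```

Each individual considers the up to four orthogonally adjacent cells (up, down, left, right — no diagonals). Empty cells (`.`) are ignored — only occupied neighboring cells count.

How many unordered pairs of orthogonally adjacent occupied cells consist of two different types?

Scan each occupied cell's neighbors to the right and below so each pair is counted once.
Row 0: 2(0,1)–1(0,2)≠ 2(0,1)–2(1,1)= 1(0,2)–1(0,3)=  → 1/3 unlike.
Row 1: 2(1,0)–2(1,1)= 2(1,0)–1(2,0)≠  → 1/2 unlike.
Row 3: 1(3,1)–1(4,1)=  → 0/1 unlike.
Row 4: 1(4,1)–2(4,2)≠ 2(4,2)–1(4,3)≠ 2(4,2)–1(5,2)≠  → 3/3 unlike.
Total adjacent occupied pairs: 9; unlike-type pairs: 5.

5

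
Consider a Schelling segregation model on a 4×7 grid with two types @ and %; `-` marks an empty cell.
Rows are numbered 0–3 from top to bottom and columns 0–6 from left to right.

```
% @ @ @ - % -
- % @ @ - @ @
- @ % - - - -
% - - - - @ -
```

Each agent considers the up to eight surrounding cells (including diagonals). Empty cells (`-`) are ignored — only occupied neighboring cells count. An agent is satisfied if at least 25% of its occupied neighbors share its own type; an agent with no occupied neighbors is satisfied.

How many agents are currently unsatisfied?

(0,0)% 1/2 ok
(0,1)@ 2/4 ok
(0,2)@ 4/5 ok
(0,3)@ 3/3 ok
(0,5)% 0/2 unhappy
(1,1)% 2/6 ok
(1,2)@ 5/7 ok
(1,3)@ 3/4 ok
(1,5)@ 1/2 ok
(1,6)@ 1/2 ok
(2,1)@ 1/4 ok
(2,2)% 1/4 ok
(3,0)% 0/1 unhappy
(3,5)@ 0/0 ok
Unsatisfied: (0,5), (3,0) — 2 in total.

2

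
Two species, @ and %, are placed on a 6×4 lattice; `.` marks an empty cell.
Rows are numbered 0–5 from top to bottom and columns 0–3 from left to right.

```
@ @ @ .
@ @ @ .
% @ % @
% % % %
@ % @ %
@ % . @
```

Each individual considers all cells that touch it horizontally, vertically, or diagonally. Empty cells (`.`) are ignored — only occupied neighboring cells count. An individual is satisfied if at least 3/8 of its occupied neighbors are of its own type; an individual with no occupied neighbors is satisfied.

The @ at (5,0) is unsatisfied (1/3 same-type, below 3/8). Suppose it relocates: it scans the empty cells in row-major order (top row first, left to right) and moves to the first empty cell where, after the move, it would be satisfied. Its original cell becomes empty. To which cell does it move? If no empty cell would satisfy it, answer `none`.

Vacating (5,0). Empty cells in order:
  (0,3): 2/2 same-type → satisfied — stop here.

(0,3)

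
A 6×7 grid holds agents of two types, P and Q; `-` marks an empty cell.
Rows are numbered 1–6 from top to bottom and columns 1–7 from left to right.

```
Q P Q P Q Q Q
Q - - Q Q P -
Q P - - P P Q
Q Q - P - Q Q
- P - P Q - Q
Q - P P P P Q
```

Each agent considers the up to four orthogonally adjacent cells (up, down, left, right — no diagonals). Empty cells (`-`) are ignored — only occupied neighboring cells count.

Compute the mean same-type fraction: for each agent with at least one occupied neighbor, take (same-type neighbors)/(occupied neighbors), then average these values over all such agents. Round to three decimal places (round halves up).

Row 1: (1,1)Q 1/2 · (1,2)P 0/2 · (1,3)Q 0/2 · (1,4)P 0/3 · (1,5)Q 2/3 · (1,6)Q 2/3 · (1,7)Q 1/1
Row 2: (2,1)Q 2/2 · (2,4)Q 1/2 · (2,5)Q 2/4 · (2,6)P 1/3
Row 3: (3,1)Q 2/3 · (3,2)P 0/2 · (3,5)P 1/2 · (3,6)P 2/4 · (3,7)Q 1/2
Row 4: (4,1)Q 2/2 · (4,2)Q 1/3 · (4,4)P 1/1 · (4,6)Q 1/2 · (4,7)Q 3/3
Row 5: (5,2)P 0/1 · (5,4)P 2/3 · (5,5)Q 0/2 · (5,7)Q 2/2
Row 6: (6,1)Q — no occupied neighbors · (6,3)P 1/1 · (6,4)P 3/3 · (6,5)P 2/3 · (6,6)P 1/2 · (6,7)Q 1/2
Sum over 30 agents: 1/2 + 0/2 + 0/2 + 0/3 + 2/3 + 2/3 + 1/1 + 2/2 + 1/2 + 2/4 + 1/3 + 2/3 + 0/2 + 1/2 + 2/4 + 1/2 + 2/2 + 1/3 + 1/1 + 1/2 + 3/3 + 0/1 + 2/3 + 0/2 + 2/2 + 1/1 + 3/3 + 2/3 + 1/2 + 1/2 = 33/2; mean = 33/2 ÷ 30 = 11/20 = 0.55 → 0.550.

0.550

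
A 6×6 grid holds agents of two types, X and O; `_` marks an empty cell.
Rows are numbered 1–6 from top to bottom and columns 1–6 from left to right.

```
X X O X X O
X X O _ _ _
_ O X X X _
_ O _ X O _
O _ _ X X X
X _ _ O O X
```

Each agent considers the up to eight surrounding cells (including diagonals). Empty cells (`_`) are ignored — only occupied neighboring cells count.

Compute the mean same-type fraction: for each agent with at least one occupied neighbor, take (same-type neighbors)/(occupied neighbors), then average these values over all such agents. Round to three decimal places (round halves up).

0.464

Row 1: (1,1)X 3/3 · (1,2)X 3/5 · (1,3)O 1/4 · (1,4)X 1/3 · (1,5)X 1/2 · (1,6)O 0/1
Row 2: (2,1)X 3/4 · (2,2)X 4/7 · (2,3)O 2/7
Row 3: (3,2)O 2/5 · (3,3)X 3/6 · (3,4)X 3/5 · (3,5)X 2/3
Row 4: (4,2)O 2/3 · (4,4)X 5/6 · (4,5)O 0/6
Row 5: (5,1)O 1/2 · (5,4)X 2/5 · (5,5)X 4/7 · (5,6)X 2/4
Row 6: (6,1)X 0/1 · (6,4)O 1/3 · (6,5)O 1/5 · (6,6)X 2/3
Sum over 24 agents: 3/3 + 3/5 + 1/4 + 1/3 + 1/2 + 0/1 + 3/4 + 4/7 + 2/7 + 2/5 + 3/6 + 3/5 + 2/3 + 2/3 + 5/6 + 0/6 + 1/2 + 2/5 + 4/7 + 2/4 + 0/1 + 1/3 + 1/5 + 2/3 = 779/70; mean = 779/70 ÷ 24 = 779/1680 = 0.463690… → 0.464.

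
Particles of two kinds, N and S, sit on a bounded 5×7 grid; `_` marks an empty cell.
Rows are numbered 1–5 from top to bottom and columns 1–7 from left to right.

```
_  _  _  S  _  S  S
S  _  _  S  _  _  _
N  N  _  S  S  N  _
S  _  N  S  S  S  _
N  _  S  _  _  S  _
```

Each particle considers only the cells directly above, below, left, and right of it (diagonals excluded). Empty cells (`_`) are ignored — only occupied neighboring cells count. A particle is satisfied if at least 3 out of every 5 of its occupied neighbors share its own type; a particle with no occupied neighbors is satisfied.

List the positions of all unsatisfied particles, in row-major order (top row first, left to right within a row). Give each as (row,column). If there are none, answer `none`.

Row 1: (1,4)S 1/1 ✓ · (1,6)S 1/1 ✓ · (1,7)S 1/1 ✓
Row 2: (2,1)S 0/1 ✗ · (2,4)S 2/2 ✓
Row 3: (3,1)N 1/3 ✗ · (3,2)N 1/1 ✓ · (3,4)S 3/3 ✓ · (3,5)S 2/3 ✓ · (3,6)N 0/2 ✗
Row 4: (4,1)S 0/2 ✗ · (4,3)N 0/2 ✗ · (4,4)S 2/3 ✓ · (4,5)S 3/3 ✓ · (4,6)S 2/3 ✓
Row 5: (5,1)N 0/1 ✗ · (5,3)S 0/1 ✗ · (5,6)S 1/1 ✓

(2,1), (3,1), (3,6), (4,1), (4,3), (5,1), (5,3)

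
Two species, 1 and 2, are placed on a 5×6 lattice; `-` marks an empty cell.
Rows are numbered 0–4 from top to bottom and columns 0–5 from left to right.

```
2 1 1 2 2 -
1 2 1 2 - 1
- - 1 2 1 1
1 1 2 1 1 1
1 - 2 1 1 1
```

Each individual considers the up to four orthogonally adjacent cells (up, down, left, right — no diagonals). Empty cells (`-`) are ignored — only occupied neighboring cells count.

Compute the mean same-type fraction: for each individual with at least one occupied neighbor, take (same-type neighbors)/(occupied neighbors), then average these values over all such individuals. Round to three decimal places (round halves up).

(0,0)2 0/2
(0,1)1 1/3
(0,2)1 2/3
(0,3)2 2/3
(0,4)2 1/1
(1,0)1 0/2
(1,1)2 0/3
(1,2)1 2/4
(1,3)2 2/3
(1,5)1 1/1
(2,2)1 1/3
(2,3)2 1/4
(2,4)1 2/3
(2,5)1 3/3
(3,0)1 2/2
(3,1)1 1/2
(3,2)2 1/4
(3,3)1 2/4
(3,4)1 4/4
(3,5)1 3/3
(4,0)1 1/1
(4,2)2 1/2
(4,3)1 2/3
(4,4)1 3/3
(4,5)1 2/2
Sum over 25 individuals: 0/2 + 1/3 + 2/3 + 2/3 + 1/1 + 0/2 + 0/3 + 2/4 + 2/3 + 1/1 + 1/3 + 1/4 + 2/3 + 3/3 + 2/2 + 1/2 + 1/4 + 2/4 + 4/4 + 3/3 + 1/1 + 1/2 + 2/3 + 3/3 + 2/2 = 31/2; mean = 31/2 ÷ 25 = 31/50 = 0.62 → 0.620.

0.620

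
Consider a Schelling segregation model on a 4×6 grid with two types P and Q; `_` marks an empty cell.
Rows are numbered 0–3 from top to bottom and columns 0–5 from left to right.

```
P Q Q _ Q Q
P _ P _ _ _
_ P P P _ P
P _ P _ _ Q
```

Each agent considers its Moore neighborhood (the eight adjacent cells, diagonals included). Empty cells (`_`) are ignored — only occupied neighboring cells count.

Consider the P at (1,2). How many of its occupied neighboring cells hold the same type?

3

Occupied neighbors of (1,2): (0,1)=Q, (0,2)=Q, (2,1)=P, (2,2)=P, (2,3)=P.
Same type (P): 3 of 5.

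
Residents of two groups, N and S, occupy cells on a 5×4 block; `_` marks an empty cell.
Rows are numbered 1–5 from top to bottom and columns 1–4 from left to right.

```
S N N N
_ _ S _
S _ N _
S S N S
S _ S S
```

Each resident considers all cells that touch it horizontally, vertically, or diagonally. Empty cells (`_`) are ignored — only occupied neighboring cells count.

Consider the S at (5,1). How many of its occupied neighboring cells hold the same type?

2

Occupied neighbors of (5,1): (4,1)=S, (4,2)=S.
Same type (S): 2 of 2.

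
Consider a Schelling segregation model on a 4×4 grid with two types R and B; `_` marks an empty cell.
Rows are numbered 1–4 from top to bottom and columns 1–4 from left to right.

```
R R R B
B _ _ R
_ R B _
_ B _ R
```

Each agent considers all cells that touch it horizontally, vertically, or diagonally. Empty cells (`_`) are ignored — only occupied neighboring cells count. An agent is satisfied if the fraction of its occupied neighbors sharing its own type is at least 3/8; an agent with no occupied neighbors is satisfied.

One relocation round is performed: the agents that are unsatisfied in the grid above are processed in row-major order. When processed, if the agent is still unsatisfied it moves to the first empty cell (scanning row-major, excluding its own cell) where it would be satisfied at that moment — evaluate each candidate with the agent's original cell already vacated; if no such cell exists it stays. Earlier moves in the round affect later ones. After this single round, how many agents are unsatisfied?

Initially unsatisfied (in order): (1,4), (2,1), (2,4), (3,2), (3,3), (4,4).
  (1,4) → (3,1).
  (2,1) → (4,1).
  (2,4): now satisfied by earlier moves; stays.
  (3,2) → (1,4).
  (3,3) → (3,2).
  (4,4): now satisfied by earlier moves; stays.
Resulting grid:
R R R R
_ _ _ R
B B _ _
B B _ R
All satisfied now.

0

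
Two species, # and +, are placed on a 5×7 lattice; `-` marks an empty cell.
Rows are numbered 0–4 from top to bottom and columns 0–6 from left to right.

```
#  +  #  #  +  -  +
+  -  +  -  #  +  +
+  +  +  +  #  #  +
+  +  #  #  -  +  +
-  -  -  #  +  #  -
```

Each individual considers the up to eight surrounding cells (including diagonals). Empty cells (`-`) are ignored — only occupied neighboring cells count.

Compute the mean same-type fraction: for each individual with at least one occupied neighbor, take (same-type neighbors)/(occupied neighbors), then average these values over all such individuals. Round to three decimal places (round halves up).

0.552

Row 0: (0,0)# 0/2 · (0,1)+ 2/4 · (0,2)# 1/3 · (0,3)# 2/4 · (0,4)+ 1/3 · (0,6)+ 2/2
Row 1: (1,0)+ 3/4 · (1,2)+ 4/6 · (1,4)# 3/6 · (1,5)+ 4/7 · (1,6)+ 3/4
Row 2: (2,0)+ 4/4 · (2,1)+ 6/7 · (2,2)+ 4/6 · (2,3)+ 2/6 · (2,4)# 3/6 · (2,5)# 2/7 · (2,6)+ 4/5
Row 3: (3,0)+ 3/3 · (3,1)+ 4/5 · (3,2)# 2/6 · (3,3)# 3/6 · (3,5)+ 3/6 · (3,6)+ 2/4
Row 4: (4,3)# 2/3 · (4,4)+ 1/4 · (4,5)# 0/3
Sum over 27 individuals: 0/2 + 2/4 + 1/3 + 2/4 + 1/3 + 2/2 + 3/4 + 4/6 + 3/6 + 4/7 + 3/4 + 4/4 + 6/7 + 4/6 + 2/6 + 3/6 + 2/7 + 4/5 + 3/3 + 4/5 + 2/6 + 3/6 + 3/6 + 2/4 + 2/3 + 1/4 + 0/3 = 6257/420; mean = 6257/420 ÷ 27 = 6257/11340 = 0.551763… → 0.552.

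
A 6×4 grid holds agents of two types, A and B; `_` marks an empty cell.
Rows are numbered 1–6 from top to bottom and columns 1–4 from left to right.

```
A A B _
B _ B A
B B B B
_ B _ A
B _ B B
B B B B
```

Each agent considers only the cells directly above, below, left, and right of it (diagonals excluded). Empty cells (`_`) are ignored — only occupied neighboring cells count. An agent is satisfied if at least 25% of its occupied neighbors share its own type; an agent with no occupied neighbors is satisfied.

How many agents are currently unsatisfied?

2

Row 1: (1,1)A 1/2 ok · (1,2)A 1/2 ok · (1,3)B 1/2 ok
Row 2: (2,1)B 1/2 ok · (2,3)B 2/3 ok · (2,4)A 0/2 unhappy
Row 3: (3,1)B 2/2 ok · (3,2)B 3/3 ok · (3,3)B 3/3 ok · (3,4)B 1/3 ok
Row 4: (4,2)B 1/1 ok · (4,4)A 0/2 unhappy
Row 5: (5,1)B 1/1 ok · (5,3)B 2/2 ok · (5,4)B 2/3 ok
Row 6: (6,1)B 2/2 ok · (6,2)B 2/2 ok · (6,3)B 3/3 ok · (6,4)B 2/2 ok
Unsatisfied: (2,4), (4,4) — 2 in total.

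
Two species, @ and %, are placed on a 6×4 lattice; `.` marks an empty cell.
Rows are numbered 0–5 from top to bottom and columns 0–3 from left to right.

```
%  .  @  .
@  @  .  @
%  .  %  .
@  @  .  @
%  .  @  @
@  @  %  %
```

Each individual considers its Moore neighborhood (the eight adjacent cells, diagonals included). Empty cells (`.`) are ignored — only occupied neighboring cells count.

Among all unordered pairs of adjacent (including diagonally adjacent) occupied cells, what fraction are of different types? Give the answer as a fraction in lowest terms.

19/30

Scan each occupied cell's neighbors to the right and below (and the two forward diagonals) so each pair is counted once.
From row 0: 2 unlike of 4 pairs (running 2/4).
From row 1: 4 unlike of 5 pairs (running 6/9).
From row 2: 4 unlike of 4 pairs (running 10/13).
From row 3: 2 unlike of 6 pairs (running 12/19).
From row 4: 6 unlike of 8 pairs (running 18/27).
From row 5: 1 unlike of 3 pairs (running 19/30).
Total adjacent occupied pairs: 30; unlike-type pairs: 19.
19/30 is already in lowest terms.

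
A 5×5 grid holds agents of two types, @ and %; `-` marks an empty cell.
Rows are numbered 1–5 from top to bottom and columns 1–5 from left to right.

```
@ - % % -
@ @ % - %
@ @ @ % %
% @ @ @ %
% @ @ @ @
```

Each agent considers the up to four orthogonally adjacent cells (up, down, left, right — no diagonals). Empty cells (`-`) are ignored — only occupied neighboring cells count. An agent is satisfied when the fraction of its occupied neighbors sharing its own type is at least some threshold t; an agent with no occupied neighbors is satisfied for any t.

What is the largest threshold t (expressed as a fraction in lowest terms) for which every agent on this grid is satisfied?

(1,1)@ 1/1
(1,3)% 2/2
(1,4)% 1/1
(2,1)@ 3/3
(2,2)@ 2/3
(2,3)% 1/3
(2,5)% 1/1
(3,1)@ 2/3
(3,2)@ 4/4
(3,3)@ 2/4
(3,4)% 1/3
(3,5)% 3/3
(4,1)% 1/3
(4,2)@ 3/4
(4,3)@ 4/4
(4,4)@ 2/4
(4,5)% 1/3
(5,1)% 1/2
(5,2)@ 2/3
(5,3)@ 3/3
(5,4)@ 3/3
(5,5)@ 1/2
The smallest same-type fraction is 1/3 at (2,3), which reduces to 1/3. Any threshold above that leaves this agent unsatisfied.

1/3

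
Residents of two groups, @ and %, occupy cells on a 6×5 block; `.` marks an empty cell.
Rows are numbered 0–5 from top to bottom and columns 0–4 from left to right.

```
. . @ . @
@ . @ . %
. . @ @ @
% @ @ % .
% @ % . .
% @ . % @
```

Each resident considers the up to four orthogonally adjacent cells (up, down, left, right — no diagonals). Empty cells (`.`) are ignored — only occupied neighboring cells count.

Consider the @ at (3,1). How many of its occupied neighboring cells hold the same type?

2

Occupied neighbors of (3,1): (4,1)=@, (3,0)=%, (3,2)=@.
Same type (@): 2 of 3.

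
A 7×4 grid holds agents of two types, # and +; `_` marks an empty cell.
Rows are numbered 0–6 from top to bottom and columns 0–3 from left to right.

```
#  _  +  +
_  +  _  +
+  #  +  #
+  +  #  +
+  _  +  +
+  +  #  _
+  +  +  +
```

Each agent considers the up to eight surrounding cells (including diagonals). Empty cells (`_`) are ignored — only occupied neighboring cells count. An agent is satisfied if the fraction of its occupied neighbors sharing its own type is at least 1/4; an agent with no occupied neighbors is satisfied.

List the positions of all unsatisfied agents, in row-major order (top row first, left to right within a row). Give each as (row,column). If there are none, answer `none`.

(0,0), (2,1), (5,2)

Row 0: (0,0)# 0/1 ✗ · (0,2)+ 3/3 ✓ · (0,3)+ 2/2 ✓
Row 1: (1,1)+ 3/5 ✓ · (1,3)+ 3/4 ✓
Row 2: (2,0)+ 3/4 ✓ · (2,1)# 1/6 ✗ · (2,2)+ 4/7 ✓ · (2,3)# 1/4 ✓
Row 3: (3,0)+ 3/4 ✓ · (3,1)+ 5/7 ✓ · (3,2)# 2/7 ✓ · (3,3)+ 3/5 ✓
Row 4: (4,0)+ 4/4 ✓ · (4,2)+ 4/6 ✓ · (4,3)+ 2/4 ✓
Row 5: (5,0)+ 4/4 ✓ · (5,1)+ 6/7 ✓ · (5,2)# 0/6 ✗
Row 6: (6,0)+ 3/3 ✓ · (6,1)+ 4/5 ✓ · (6,2)+ 3/4 ✓ · (6,3)+ 1/2 ✓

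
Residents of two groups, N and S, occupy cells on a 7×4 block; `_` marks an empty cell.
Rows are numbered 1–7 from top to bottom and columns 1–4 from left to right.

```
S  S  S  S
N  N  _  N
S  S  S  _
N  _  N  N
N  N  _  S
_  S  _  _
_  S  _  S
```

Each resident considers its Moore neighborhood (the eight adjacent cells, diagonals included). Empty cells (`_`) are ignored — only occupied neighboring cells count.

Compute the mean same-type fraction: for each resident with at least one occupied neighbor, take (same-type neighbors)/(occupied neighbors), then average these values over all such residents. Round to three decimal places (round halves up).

Row 1: (1,1)S 1/3 · (1,2)S 2/4 · (1,3)S 2/4 · (1,4)S 1/2
Row 2: (2,1)N 1/5 · (2,2)N 1/7 · (2,4)N 0/3
Row 3: (3,1)S 1/4 · (3,2)S 2/6 · (3,3)S 1/5
Row 4: (4,1)N 2/4 · (4,3)N 2/5 · (4,4)N 1/3
Row 5: (5,1)N 2/3 · (5,2)N 3/4 · (5,4)S 0/2
Row 6: (6,2)S 1/3
Row 7: (7,2)S 1/1 · (7,4)S — no occupied neighbors
Sum over 18 residents: 1/3 + 2/4 + 2/4 + 1/2 + 1/5 + 1/7 + 0/3 + 1/4 + 2/6 + 1/5 + 2/4 + 2/5 + 1/3 + 2/3 + 3/4 + 0/2 + 1/3 + 1/1 = 243/35; mean = 243/35 ÷ 18 = 27/70 = 0.385714… → 0.386.

0.386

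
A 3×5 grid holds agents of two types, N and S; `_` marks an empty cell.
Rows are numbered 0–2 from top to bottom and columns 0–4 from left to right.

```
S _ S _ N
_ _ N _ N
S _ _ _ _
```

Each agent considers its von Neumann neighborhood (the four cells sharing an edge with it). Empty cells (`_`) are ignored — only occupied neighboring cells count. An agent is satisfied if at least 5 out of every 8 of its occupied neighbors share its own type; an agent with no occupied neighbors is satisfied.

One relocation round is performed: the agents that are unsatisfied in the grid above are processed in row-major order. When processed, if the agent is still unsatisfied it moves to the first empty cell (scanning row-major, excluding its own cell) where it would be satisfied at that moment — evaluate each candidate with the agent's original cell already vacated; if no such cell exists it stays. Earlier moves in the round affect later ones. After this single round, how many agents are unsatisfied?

Initially unsatisfied (in order): (0,2), (1,2).
  (0,2) → (0,1).
  (1,2): now satisfied by earlier moves; stays.
Resulting grid:
S S _ _ N
_ _ N _ N
S _ _ _ _
All satisfied now.

0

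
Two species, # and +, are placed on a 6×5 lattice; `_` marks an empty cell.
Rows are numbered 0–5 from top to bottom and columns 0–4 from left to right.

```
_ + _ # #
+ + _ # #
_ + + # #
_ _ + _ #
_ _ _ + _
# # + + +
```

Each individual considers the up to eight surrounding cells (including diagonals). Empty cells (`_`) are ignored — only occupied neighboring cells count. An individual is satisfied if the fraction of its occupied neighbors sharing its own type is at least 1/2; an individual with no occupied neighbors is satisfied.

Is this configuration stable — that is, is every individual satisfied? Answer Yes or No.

(0,1)+ 2/2 satisfied
(0,3)# 3/3 satisfied
(0,4)# 3/3 satisfied
(1,0)+ 3/3 satisfied
(1,1)+ 4/4 satisfied
(1,3)# 5/6 satisfied
(1,4)# 5/5 satisfied
(2,1)+ 4/4 satisfied
(2,2)+ 3/5 satisfied
(2,3)# 4/6 satisfied
(2,4)# 4/4 satisfied
(3,2)+ 3/4 satisfied
(3,4)# 2/3 satisfied
(4,3)+ 4/5 satisfied
(5,0)# 1/1 satisfied
(5,1)# 1/2 satisfied
(5,2)+ 2/3 satisfied
(5,3)+ 3/3 satisfied
(5,4)+ 2/2 satisfied
All meet the threshold, so the configuration is stable.

Yes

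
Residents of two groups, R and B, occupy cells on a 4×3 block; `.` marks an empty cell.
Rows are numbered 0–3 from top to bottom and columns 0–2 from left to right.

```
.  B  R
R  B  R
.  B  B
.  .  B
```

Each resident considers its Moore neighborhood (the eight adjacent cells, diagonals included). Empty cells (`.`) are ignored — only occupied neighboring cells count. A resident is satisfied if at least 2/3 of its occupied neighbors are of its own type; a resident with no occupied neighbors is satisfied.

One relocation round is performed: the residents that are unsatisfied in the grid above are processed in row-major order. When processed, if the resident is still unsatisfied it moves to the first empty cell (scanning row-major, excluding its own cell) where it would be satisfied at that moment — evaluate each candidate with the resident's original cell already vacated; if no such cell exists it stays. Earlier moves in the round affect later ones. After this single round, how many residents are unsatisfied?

Initially unsatisfied (in order): (0,1), (0,2), (1,0), (1,1), (1,2), (2,1).
  (0,1) → (2,0).
  (0,2) → (0,1).
  (1,0) → (0,2).
  (1,1) → (1,0).
  (1,2): no empty cell satisfies it; stays.
  (2,1): now satisfied by earlier moves; stays.
Resulting grid:
. R R
B . R
B B B
. . B
Unsatisfied now: (1,2).

1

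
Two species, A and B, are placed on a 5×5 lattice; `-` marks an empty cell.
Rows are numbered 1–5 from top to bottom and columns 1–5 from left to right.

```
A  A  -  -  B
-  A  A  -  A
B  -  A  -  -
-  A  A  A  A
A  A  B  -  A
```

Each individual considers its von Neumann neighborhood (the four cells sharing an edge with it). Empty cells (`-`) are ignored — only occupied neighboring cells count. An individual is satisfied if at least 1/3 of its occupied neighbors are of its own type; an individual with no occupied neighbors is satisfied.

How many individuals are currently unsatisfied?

3

Row 1: (1,1)A 1/1 satisfied · (1,2)A 2/2 satisfied · (1,5)B 0/1 not
Row 2: (2,2)A 2/2 satisfied · (2,3)A 2/2 satisfied · (2,5)A 0/1 not
Row 3: (3,1)B 0/0 satisfied · (3,3)A 2/2 satisfied
Row 4: (4,2)A 2/2 satisfied · (4,3)A 3/4 satisfied · (4,4)A 2/2 satisfied · (4,5)A 2/2 satisfied
Row 5: (5,1)A 1/1 satisfied · (5,2)A 2/3 satisfied · (5,3)B 0/2 not · (5,5)A 1/1 satisfied
Unsatisfied: (1,5), (2,5), (5,3) — 3 in total.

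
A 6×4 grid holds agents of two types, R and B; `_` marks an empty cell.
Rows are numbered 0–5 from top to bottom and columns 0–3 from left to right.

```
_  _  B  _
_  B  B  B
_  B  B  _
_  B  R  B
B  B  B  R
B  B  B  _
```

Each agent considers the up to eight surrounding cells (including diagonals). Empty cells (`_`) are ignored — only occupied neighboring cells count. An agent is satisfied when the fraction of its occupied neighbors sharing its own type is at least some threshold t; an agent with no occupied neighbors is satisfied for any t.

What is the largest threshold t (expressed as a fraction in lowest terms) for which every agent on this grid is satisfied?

1/7

Row 0: (0,2)B 3/3
Row 1: (1,1)B 4/4 · (1,2)B 5/5 · (1,3)B 3/3
Row 2: (2,1)B 4/5 · (2,2)B 6/7
Row 3: (3,1)B 5/6 · (3,2)R 1/7 · (3,3)B 2/4
Row 4: (4,0)B 4/4 · (4,1)B 6/7 · (4,2)B 5/7 · (4,3)R 1/4
Row 5: (5,0)B 3/3 · (5,1)B 5/5 · (5,2)B 3/4
The smallest same-type fraction is 1/7 at (3,2), which reduces to 1/7. Any threshold above that leaves this agent unsatisfied.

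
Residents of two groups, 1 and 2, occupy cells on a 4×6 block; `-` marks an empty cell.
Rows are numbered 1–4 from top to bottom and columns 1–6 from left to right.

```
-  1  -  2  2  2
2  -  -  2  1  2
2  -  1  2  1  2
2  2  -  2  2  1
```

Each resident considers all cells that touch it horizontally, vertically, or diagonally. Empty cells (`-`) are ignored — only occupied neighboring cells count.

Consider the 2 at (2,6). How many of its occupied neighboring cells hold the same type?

3

Occupied neighbors of (2,6): (1,5)=2, (1,6)=2, (2,5)=1, (3,5)=1, (3,6)=2.
Same type (2): 3 of 5.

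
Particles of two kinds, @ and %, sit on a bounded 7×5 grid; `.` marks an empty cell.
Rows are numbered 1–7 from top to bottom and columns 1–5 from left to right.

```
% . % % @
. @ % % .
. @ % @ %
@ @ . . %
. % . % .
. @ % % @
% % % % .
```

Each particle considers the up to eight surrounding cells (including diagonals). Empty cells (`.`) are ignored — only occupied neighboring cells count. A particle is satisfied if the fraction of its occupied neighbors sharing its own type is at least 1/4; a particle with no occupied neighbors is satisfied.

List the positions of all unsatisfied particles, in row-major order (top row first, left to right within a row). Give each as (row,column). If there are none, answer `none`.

Row 1: (1,1)% 0/1 unhappy · (1,3)% 3/4 ok · (1,4)% 3/4 ok · (1,5)@ 0/2 unhappy
Row 2: (2,2)@ 1/5 unhappy · (2,3)% 4/7 ok · (2,4)% 5/7 ok
Row 3: (3,2)@ 3/5 ok · (3,3)% 2/6 ok · (3,4)@ 0/5 unhappy · (3,5)% 2/3 ok
Row 4: (4,1)@ 2/3 ok · (4,2)@ 2/4 ok · (4,5)% 2/3 ok
Row 5: (5,2)% 1/4 ok · (5,4)% 3/4 ok
Row 6: (6,2)@ 0/5 unhappy · (6,3)% 6/7 ok · (6,4)% 4/5 ok · (6,5)@ 0/3 unhappy
Row 7: (7,1)% 1/2 ok · (7,2)% 3/4 ok · (7,3)% 4/5 ok · (7,4)% 3/4 ok

(1,1), (1,5), (2,2), (3,4), (6,2), (6,5)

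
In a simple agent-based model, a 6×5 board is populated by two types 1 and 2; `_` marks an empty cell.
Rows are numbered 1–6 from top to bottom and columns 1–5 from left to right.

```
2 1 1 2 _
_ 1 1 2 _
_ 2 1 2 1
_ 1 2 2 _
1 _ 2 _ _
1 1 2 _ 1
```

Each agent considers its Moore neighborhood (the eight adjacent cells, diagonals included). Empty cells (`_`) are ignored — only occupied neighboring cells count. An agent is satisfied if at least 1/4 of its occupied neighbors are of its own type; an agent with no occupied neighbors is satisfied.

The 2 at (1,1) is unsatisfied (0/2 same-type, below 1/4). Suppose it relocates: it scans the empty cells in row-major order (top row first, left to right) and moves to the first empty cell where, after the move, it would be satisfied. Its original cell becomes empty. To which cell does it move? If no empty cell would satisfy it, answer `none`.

(1,5)

Vacating (1,1). Empty cells in order:
  (1,5): 2/2 same-type → satisfied — stop here.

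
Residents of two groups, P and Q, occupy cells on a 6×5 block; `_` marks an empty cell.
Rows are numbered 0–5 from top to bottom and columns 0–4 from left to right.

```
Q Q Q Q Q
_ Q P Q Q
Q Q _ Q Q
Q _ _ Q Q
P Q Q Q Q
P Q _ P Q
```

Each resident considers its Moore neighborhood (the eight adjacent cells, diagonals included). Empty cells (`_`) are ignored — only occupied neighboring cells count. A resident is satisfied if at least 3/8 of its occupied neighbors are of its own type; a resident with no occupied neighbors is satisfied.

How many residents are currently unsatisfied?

4

Row 0: (0,0)Q 2/2 satisfied · (0,1)Q 3/4 satisfied · (0,2)Q 4/5 satisfied · (0,3)Q 4/5 satisfied · (0,4)Q 3/3 satisfied
Row 1: (1,1)Q 5/6 satisfied · (1,2)P 0/7 not · (1,3)Q 6/7 satisfied · (1,4)Q 5/5 satisfied
Row 2: (2,0)Q 3/3 satisfied · (2,1)Q 3/4 satisfied · (2,3)Q 5/6 satisfied · (2,4)Q 5/5 satisfied
Row 3: (3,0)Q 3/4 satisfied · (3,3)Q 6/6 satisfied · (3,4)Q 5/5 satisfied
Row 4: (4,0)P 1/4 not · (4,1)Q 3/5 satisfied · (4,2)Q 4/5 satisfied · (4,3)Q 5/6 satisfied · (4,4)Q 4/5 satisfied
Row 5: (5,0)P 1/3 not · (5,1)Q 2/4 satisfied · (5,3)P 0/4 not · (5,4)Q 2/3 satisfied
Unsatisfied: (1,2), (4,0), (5,0), (5,3) — 4 in total.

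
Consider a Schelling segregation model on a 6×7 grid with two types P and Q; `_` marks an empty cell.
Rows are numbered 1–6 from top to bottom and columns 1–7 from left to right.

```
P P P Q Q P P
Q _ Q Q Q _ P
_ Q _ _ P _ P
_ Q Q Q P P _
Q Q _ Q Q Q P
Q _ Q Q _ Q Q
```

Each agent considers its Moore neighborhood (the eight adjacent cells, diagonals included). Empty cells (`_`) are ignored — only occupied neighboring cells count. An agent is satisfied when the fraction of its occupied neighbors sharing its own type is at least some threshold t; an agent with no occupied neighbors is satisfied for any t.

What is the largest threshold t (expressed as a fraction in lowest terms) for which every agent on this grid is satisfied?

(1,1)P 1/2
(1,2)P 2/4
(1,3)P 1/4
(1,4)Q 4/5
(1,5)Q 3/4
(1,6)P 2/4
(1,7)P 2/2
(2,1)Q 1/3
(2,3)Q 3/5
(2,4)Q 4/6
(2,5)Q 3/5
(2,7)P 3/3
(3,2)Q 4/4
(3,5)P 2/5
(3,7)P 2/2
(4,2)Q 4/4
(4,3)Q 5/5
(4,4)Q 3/5
(4,5)P 2/6
(4,6)P 4/6
(5,1)Q 3/3
(5,2)Q 5/5
(5,4)Q 5/6
(5,5)Q 5/7
(5,6)Q 3/6
(5,7)P 1/4
(6,1)Q 2/2
(6,3)Q 3/3
(6,4)Q 3/3
(6,6)Q 3/4
(6,7)Q 2/3
The smallest same-type fraction is 1/4 at (1,3), which reduces to 1/4. Any threshold above that leaves this agent unsatisfied.

1/4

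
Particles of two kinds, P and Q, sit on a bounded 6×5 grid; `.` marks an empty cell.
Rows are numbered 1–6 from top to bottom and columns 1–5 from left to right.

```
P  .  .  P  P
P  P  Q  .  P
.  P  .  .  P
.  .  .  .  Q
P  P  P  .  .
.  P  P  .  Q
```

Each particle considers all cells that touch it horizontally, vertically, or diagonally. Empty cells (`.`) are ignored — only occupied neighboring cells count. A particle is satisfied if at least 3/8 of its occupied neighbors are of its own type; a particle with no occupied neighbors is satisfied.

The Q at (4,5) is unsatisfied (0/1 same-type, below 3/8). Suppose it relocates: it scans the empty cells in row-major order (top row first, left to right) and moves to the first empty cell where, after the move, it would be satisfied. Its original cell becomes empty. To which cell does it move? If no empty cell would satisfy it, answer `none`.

Vacating (4,5). Empty cells in order:
  (1,2): 1/4 same-type → still unsatisfied.
  (1,3): 1/3 same-type → still unsatisfied.
  (2,4): 1/5 same-type → still unsatisfied.
  (3,1): 0/3 same-type → still unsatisfied.
  (3,3): 1/3 same-type → still unsatisfied.
  (3,4): 1/3 same-type → still unsatisfied.
  (4,1): 0/3 same-type → still unsatisfied.
  (4,2): 0/4 same-type → still unsatisfied.
  (4,3): 0/3 same-type → still unsatisfied.
  (4,4): 0/2 same-type → still unsatisfied.
  (5,4): 1/3 same-type → still unsatisfied.
  (5,5): 1/1 same-type → satisfied — stop here.

(5,5)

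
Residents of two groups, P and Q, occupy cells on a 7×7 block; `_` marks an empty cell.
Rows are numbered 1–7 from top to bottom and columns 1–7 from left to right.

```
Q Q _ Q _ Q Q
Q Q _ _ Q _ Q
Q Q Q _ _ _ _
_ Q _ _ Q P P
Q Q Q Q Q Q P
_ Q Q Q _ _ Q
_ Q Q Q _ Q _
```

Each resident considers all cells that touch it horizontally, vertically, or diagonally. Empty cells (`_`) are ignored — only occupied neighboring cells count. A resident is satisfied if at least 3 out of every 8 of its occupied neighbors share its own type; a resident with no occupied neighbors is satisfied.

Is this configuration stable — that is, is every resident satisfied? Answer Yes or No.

Row 1: (1,1)Q 3/3 ✓ · (1,2)Q 3/3 ✓ · (1,4)Q 1/1 ✓ · (1,6)Q 3/3 ✓ · (1,7)Q 2/2 ✓
Row 2: (2,1)Q 5/5 ✓ · (2,2)Q 6/6 ✓ · (2,5)Q 2/2 ✓ · (2,7)Q 2/2 ✓
Row 3: (3,1)Q 4/4 ✓ · (3,2)Q 5/5 ✓ · (3,3)Q 3/3 ✓
Row 4: (4,2)Q 6/6 ✓ · (4,5)Q 3/4 ✓ · (4,6)P 2/5 ✓ · (4,7)P 2/3 ✓
Row 5: (5,1)Q 3/3 ✓ · (5,2)Q 5/5 ✓ · (5,3)Q 6/6 ✓ · (5,4)Q 5/5 ✓ · (5,5)Q 4/5 ✓ · (5,6)Q 3/6 ✓ · (5,7)P 2/4 ✓
Row 6: (6,2)Q 6/6 ✓ · (6,3)Q 8/8 ✓ · (6,4)Q 6/6 ✓ · (6,7)Q 2/3 ✓
Row 7: (7,2)Q 3/3 ✓ · (7,3)Q 5/5 ✓ · (7,4)Q 3/3 ✓ · (7,6)Q 1/1 ✓
All meet the threshold, so the configuration is stable.

Yes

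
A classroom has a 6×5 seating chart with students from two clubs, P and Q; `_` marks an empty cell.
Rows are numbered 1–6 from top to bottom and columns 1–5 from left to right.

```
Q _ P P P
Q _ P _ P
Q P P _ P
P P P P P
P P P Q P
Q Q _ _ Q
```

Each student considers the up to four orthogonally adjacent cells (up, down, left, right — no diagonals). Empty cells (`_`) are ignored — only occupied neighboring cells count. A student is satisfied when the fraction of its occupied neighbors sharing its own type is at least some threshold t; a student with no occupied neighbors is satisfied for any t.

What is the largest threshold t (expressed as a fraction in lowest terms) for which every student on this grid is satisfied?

0/1

Row 1: (1,1)Q 1/1 · (1,3)P 2/2 · (1,4)P 2/2 · (1,5)P 2/2
Row 2: (2,1)Q 2/2 · (2,3)P 2/2 · (2,5)P 2/2
Row 3: (3,1)Q 1/3 · (3,2)P 2/3 · (3,3)P 3/3 · (3,5)P 2/2
Row 4: (4,1)P 2/3 · (4,2)P 4/4 · (4,3)P 4/4 · (4,4)P 2/3 · (4,5)P 3/3
Row 5: (5,1)P 2/3 · (5,2)P 3/4 · (5,3)P 2/3 · (5,4)Q 0/3 · (5,5)P 1/3
Row 6: (6,1)Q 1/2 · (6,2)Q 1/2 · (6,5)Q 0/1
The smallest same-type fraction is 0/3 at (5,4), which reduces to 0/1. Any threshold above that leaves this student unsatisfied.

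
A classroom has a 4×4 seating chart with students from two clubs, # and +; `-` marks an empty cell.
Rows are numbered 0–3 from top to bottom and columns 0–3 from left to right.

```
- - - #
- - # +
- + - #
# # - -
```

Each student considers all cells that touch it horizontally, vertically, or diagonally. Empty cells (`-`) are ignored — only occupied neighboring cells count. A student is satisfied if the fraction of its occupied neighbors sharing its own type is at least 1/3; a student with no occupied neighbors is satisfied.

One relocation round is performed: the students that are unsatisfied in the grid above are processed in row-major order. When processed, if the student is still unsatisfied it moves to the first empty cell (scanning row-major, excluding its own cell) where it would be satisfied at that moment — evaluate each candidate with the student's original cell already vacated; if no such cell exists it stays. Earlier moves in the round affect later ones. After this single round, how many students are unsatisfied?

0

Initially unsatisfied (in order): (1,3), (2,1).
  (1,3) → (0,0).
  (2,1) → (0,1).
Resulting grid:
+ + - #
- - # -
- - - #
# # - -
All satisfied now.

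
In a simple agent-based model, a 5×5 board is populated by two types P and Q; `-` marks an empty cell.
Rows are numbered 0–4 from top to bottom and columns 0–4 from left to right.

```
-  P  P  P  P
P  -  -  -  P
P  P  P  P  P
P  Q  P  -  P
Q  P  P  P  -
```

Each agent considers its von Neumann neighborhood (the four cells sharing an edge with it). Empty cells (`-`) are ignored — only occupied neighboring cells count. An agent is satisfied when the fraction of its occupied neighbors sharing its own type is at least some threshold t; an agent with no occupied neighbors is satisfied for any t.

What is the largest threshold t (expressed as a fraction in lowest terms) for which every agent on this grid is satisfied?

(0,1)P 1/1
(0,2)P 2/2
(0,3)P 2/2
(0,4)P 2/2
(1,0)P 1/1
(1,4)P 2/2
(2,0)P 3/3
(2,1)P 2/3
(2,2)P 3/3
(2,3)P 2/2
(2,4)P 3/3
(3,0)P 1/3
(3,1)Q 0/4
(3,2)P 2/3
(3,4)P 1/1
(4,0)Q 0/2
(4,1)P 1/3
(4,2)P 3/3
(4,3)P 1/1
The smallest same-type fraction is 0/4 at (3,1), which reduces to 0/1. Any threshold above that leaves this agent unsatisfied.

0/1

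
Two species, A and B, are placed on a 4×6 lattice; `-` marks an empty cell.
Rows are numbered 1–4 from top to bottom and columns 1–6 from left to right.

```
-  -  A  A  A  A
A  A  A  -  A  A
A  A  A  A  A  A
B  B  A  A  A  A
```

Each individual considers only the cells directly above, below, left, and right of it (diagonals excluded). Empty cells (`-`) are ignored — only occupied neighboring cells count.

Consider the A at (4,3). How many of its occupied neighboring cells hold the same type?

Occupied neighbors of (4,3): (3,3)=A, (4,2)=B, (4,4)=A.
Same type (A): 2 of 3.

2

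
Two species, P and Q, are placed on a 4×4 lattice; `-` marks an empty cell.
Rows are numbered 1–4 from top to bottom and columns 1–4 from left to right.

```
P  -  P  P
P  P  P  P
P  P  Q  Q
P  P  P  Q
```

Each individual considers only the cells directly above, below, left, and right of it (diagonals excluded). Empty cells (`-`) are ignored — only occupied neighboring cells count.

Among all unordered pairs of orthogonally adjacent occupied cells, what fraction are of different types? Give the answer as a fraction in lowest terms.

5/21

Scan each occupied cell's neighbors to the right and below so each pair is counted once.
Row 1: P(1,1)–P(2,1)= P(1,3)–P(1,4)= P(1,3)–P(2,3)= P(1,4)–P(2,4)=  → 0/4 unlike.
Row 2: P(2,1)–P(2,2)= P(2,1)–P(3,1)= P(2,2)–P(2,3)= P(2,2)–P(3,2)= P(2,3)–P(2,4)= P(2,3)–Q(3,3)≠ P(2,4)–Q(3,4)≠  → 2/7 unlike.
Row 3: P(3,1)–P(3,2)= P(3,1)–P(4,1)= P(3,2)–Q(3,3)≠ P(3,2)–P(4,2)= Q(3,3)–Q(3,4)= Q(3,3)–P(4,3)≠ Q(3,4)–Q(4,4)=  → 2/7 unlike.
Row 4: P(4,1)–P(4,2)= P(4,2)–P(4,3)= P(4,3)–Q(4,4)≠  → 1/3 unlike.
Total adjacent occupied pairs: 21; unlike-type pairs: 5.
5/21 is already in lowest terms.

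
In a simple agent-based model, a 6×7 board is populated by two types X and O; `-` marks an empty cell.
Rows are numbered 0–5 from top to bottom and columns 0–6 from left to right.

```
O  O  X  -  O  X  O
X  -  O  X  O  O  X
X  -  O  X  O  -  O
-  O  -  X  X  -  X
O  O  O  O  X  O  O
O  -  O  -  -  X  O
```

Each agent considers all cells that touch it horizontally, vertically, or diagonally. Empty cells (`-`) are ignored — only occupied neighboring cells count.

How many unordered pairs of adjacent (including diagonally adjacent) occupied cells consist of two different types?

Scan each occupied cell's neighbors to the right and below (and the two forward diagonals) so each pair is counted once.
Row 0: O(0,0)–O(0,1)= O(0,0)–X(1,0)≠ O(0,1)–X(0,2)≠ O(0,1)–O(1,2)= O(0,1)–X(1,0)≠ X(0,2)–O(1,2)≠ X(0,2)–X(1,3)= O(0,4)–X(0,5)≠ O(0,4)–O(1,4)= O(0,4)–O(1,5)= O(0,4)–X(1,3)≠ X(0,5)–O(0,6)≠ X(0,5)–O(1,5)≠ X(0,5)–X(1,6)= X(0,5)–O(1,4)≠ O(0,6)–X(1,6)≠ O(0,6)–O(1,5)=  → 10/17 unlike.
Row 1: X(1,0)–X(2,0)= O(1,2)–X(1,3)≠ O(1,2)–O(2,2)= O(1,2)–X(2,3)≠ X(1,3)–O(1,4)≠ X(1,3)–X(2,3)= X(1,3)–O(2,4)≠ X(1,3)–O(2,2)≠ O(1,4)–O(1,5)= O(1,4)–O(2,4)= O(1,4)–X(2,3)≠ O(1,5)–X(1,6)≠ O(1,5)–O(2,6)= O(1,5)–O(2,4)= X(1,6)–O(2,6)≠  → 8/15 unlike.
Row 2: X(2,0)–O(3,1)≠ O(2,2)–X(2,3)≠ O(2,2)–X(3,3)≠ O(2,2)–O(3,1)= X(2,3)–O(2,4)≠ X(2,3)–X(3,3)= X(2,3)–X(3,4)= O(2,4)–X(3,4)≠ O(2,4)–X(3,3)≠ O(2,6)–X(3,6)≠  → 7/10 unlike.
Row 3: O(3,1)–O(4,1)= O(3,1)–O(4,2)= O(3,1)–O(4,0)= X(3,3)–X(3,4)= X(3,3)–O(4,3)≠ X(3,3)–X(4,4)= X(3,3)–O(4,2)≠ X(3,4)–X(4,4)= X(3,4)–O(4,5)≠ X(3,4)–O(4,3)≠ X(3,6)–O(4,6)≠ X(3,6)–O(4,5)≠  → 6/12 unlike.
Row 4: O(4,0)–O(4,1)= O(4,0)–O(5,0)= O(4,1)–O(4,2)= O(4,1)–O(5,2)= O(4,1)–O(5,0)= O(4,2)–O(4,3)= O(4,2)–O(5,2)= O(4,3)–X(4,4)≠ O(4,3)–O(5,2)= X(4,4)–O(4,5)≠ X(4,4)–X(5,5)= O(4,5)–O(4,6)= O(4,5)–X(5,5)≠ O(4,5)–O(5,6)= O(4,6)–O(5,6)= O(4,6)–X(5,5)≠  → 4/16 unlike.
Row 5: X(5,5)–O(5,6)≠  → 1/1 unlike.
Total adjacent occupied pairs: 71; unlike-type pairs: 36.

36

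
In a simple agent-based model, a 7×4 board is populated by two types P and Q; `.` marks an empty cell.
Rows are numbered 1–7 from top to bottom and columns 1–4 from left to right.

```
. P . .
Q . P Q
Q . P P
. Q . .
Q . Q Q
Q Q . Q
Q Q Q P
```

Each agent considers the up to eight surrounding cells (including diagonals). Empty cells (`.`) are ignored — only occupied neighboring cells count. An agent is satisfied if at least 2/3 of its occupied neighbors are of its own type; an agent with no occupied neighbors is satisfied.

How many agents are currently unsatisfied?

(1,2)P 1/2 ✗
(2,1)Q 1/2 ✗
(2,3)P 3/4 ✓
(2,4)Q 0/3 ✗
(3,1)Q 2/2 ✓
(3,3)P 2/4 ✗
(3,4)P 2/3 ✓
(4,2)Q 3/4 ✓
(5,1)Q 3/3 ✓
(5,3)Q 4/4 ✓
(5,4)Q 2/2 ✓
(6,1)Q 4/4 ✓
(6,2)Q 6/6 ✓
(6,4)Q 3/4 ✓
(7,1)Q 3/3 ✓
(7,2)Q 4/4 ✓
(7,3)Q 3/4 ✓
(7,4)P 0/2 ✗
Unsatisfied: (1,2), (2,1), (2,4), (3,3), (7,4) — 5 in total.

5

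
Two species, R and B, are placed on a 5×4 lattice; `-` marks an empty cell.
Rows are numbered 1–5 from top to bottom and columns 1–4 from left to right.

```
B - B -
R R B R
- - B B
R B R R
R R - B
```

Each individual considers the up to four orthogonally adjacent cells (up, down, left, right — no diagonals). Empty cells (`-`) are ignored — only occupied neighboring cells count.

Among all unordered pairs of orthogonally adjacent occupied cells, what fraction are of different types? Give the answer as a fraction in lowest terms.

10/17

Scan each occupied cell's neighbors to the right and below so each pair is counted once.
From row 1: 1 unlike of 2 pairs (running 1/2).
From row 2: 3 unlike of 5 pairs (running 4/7).
From row 3: 2 unlike of 3 pairs (running 6/10).
From row 4: 4 unlike of 6 pairs (running 10/16).
From row 5: 0 unlike of 1 pairs (running 10/17).
Total adjacent occupied pairs: 17; unlike-type pairs: 10.
10/17 is already in lowest terms.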